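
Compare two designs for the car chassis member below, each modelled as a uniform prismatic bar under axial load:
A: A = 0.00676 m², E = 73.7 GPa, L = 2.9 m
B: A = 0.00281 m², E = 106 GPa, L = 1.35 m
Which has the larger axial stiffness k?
Model: a uniform prismatic bar under axial load, so k = (A·E) / L (SI units).
  A: k = (0.00676 × (7.37 × 10¹⁰)) / 2.9 = 1.718 × 10⁸ N/m = 171.8 MN/m
  B: k = (0.00281 × (1.06 × 10¹¹)) / 1.35 = 2.206 × 10⁸ N/m = 220.6 MN/m
220.6 MN/m > 171.8 MN/m, so B is larger.
Final answer: B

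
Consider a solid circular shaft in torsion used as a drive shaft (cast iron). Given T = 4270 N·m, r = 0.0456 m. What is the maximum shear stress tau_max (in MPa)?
Model: a solid circular shaft in torsion, so tau_max = (2·T) / (π·r^3).
Substitute:
  tau_max = (2 × 4270) / (π × 0.0456^3)
  tau_max = 2.867 × 10⁷ Pa
Convert: tau_max = 2.867 × 10⁷ Pa = 28.67 MPa
Final answer: tau_max = 28.67 MPa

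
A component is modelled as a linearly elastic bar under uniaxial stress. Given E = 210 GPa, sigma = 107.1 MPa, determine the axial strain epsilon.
Model: a linearly elastic bar under uniaxial stress, so sigma = E·epsilon.
Solve for epsilon: epsilon = sigma / E.
Convert to SI units:
  E = 210 GPa = 2.1 × 10¹¹ Pa
  sigma = 107.1 MPa = 1.071 × 10⁸ Pa
Substitute:
  epsilon = (1.071 × 10⁸) / (2.1 × 10¹¹)
  epsilon = 0.00051
Final answer: epsilon = 0.00051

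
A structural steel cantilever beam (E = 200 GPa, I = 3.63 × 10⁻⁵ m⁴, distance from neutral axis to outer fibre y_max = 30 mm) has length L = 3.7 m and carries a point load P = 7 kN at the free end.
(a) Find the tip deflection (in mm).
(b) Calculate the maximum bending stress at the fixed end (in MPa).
(a) Tip deflection of a cantilever with an end point load: δ = P·L^3 / (3·E·I). Convert P = 7 kN = 7000 N, E = 200 GPa = 2 × 10¹¹ Pa.
  δ = (7000 × 3.7^3) / (3 × (2 × 10¹¹) × (3.63 × 10⁻⁵)) = 0.01628 m = 16.28 mm
(b) Maximum bending moment at the fixed end: M = P·L = 7000 × 3.7 = 25900 N·m. Convert y_max = 30 mm = 0.03 m.
  σ = M·y_max / I = (25900 × 0.03) / (3.63 × 10⁻⁵) = 2.14 × 10⁷ Pa = 21.4 MPa
Final answer: (a) δ = 16.28 mm, (b) σ = 21.4 MPa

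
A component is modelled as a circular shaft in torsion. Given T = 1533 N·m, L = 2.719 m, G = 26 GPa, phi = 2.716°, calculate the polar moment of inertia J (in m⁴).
Model: a circular shaft in torsion, so phi = (T·L) / (G·J).
Solve for J: J = (T·L) / (phi·G).
Convert to SI units:
  G = 26 GPa = 2.6 × 10¹⁰ Pa
  phi = 2.716° = 0.0474 rad
Substitute:
  J = (1533 × 2.719) / (0.0474 × (2.6 × 10¹⁰))
  J = 3.382 × 10⁻⁶ m⁴
Final answer: J = 3.382 × 10⁻⁶ m⁴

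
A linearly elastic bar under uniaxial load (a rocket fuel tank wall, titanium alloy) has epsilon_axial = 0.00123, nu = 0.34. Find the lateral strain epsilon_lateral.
Model: a linearly elastic bar under uniaxial load, so epsilon_lateral = -nu·epsilon_axial.
Substitute:
  epsilon_lateral = -(0.34 × 0.00123)
  epsilon_lateral = -0.0004182
Final answer: epsilon_lateral = -0.0004182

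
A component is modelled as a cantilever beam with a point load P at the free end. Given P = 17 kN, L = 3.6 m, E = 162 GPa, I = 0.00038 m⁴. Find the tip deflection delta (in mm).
Model: a cantilever beam with a point load P at the free end, so delta = (P·L^3) / (3·E·I).
Convert to SI units:
  P = 17 kN = 17000 N
  E = 162 GPa = 1.62 × 10¹¹ Pa
Substitute:
  delta = (17000 × 3.6^3) / (3 × (1.62 × 10¹¹) × 0.00038)
  delta = 0.004295 m
Convert: delta = 0.004295 m = 4.295 mm
Final answer: delta = 4.295 mm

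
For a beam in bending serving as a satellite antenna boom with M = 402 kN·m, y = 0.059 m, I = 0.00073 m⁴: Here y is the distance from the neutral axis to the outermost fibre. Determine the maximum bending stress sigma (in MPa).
Model: a beam in bending, so sigma = (M·y) / I.
Convert to SI units:
  M = 402 kN·m = 402000 N·m
Substitute:
  sigma = (402000 × 0.059) / 0.00073
  sigma = 3.249 × 10⁷ Pa
Convert: sigma = 3.249 × 10⁷ Pa = 32.49 MPa
Final answer: sigma = 32.49 MPa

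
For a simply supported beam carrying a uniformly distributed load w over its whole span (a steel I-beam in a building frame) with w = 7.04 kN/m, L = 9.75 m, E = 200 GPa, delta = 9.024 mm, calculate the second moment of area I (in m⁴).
Model: a simply supported beam carrying a uniformly distributed load w over its whole span, so delta = (5·w·L^4) / (384·E·I).
Solve for I: I = (5·w·L^4) / (384·delta·E).
Convert to SI units:
  w = 7.04 kN/m = 7040 N/m
  E = 200 GPa = 2 × 10¹¹ Pa
  delta = 9.024 mm = 0.009024 m
Substitute:
  I = (5 × 7040 × 9.75^4) / (384 × 0.009024 × (2 × 10¹¹))
  I = 0.000459 m⁴
Final answer: I = 0.000459 m⁴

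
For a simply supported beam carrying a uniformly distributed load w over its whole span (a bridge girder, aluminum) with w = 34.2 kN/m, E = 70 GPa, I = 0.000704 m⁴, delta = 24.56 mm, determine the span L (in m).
Model: a simply supported beam carrying a uniformly distributed load w over its whole span, so delta = (5·w·L^4) / (384·E·I).
Solve for L: L = ((384·delta·E·I) / (5·w))^(1/4).
Convert to SI units:
  w = 34.2 kN/m = 34200 N/m
  E = 70 GPa = 7 × 10¹⁰ Pa
  delta = 24.56 mm = 0.02456 m
Substitute:
  L = ((384 × 0.02456 × (7 × 10¹⁰) × 0.000704) / (5 × 34200))^(1/4)
  L = 7.22 m
Final answer: L = 7.22 m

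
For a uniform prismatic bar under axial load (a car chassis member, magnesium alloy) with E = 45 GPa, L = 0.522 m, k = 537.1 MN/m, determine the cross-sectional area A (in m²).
Model: a uniform prismatic bar under axial load, so k = (A·E) / L.
Solve for A: A = (k·L) / E.
Convert to SI units:
  E = 45 GPa = 4.5 × 10¹⁰ Pa
  k = 537.1 MN/m = 5.371 × 10⁸ N/m
Substitute:
  A = ((5.371 × 10⁸) × 0.522) / (4.5 × 10¹⁰)
  A = 0.00623 m²
Final answer: A = 0.00623 m²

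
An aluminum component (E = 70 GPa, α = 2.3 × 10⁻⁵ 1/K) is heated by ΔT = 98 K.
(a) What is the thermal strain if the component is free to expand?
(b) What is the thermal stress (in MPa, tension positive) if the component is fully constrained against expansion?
(a) Free thermal strain ε_th = α·ΔT = (2.3 × 10⁻⁵) × 98 = 0.002254
(b) Fully constrained, the expansion is suppressed, so σ = -E·α·ΔT. Convert E = 70 GPa = 7 × 10¹⁰ Pa.
  σ = -(7 × 10¹⁰) × (2.3 × 10⁻⁵) × 98 = -1.578 × 10⁸ Pa = -157.8 MPa (compressive)
Final answer: (a) ε_th = 0.002254, (b) σ = -157.8 MPa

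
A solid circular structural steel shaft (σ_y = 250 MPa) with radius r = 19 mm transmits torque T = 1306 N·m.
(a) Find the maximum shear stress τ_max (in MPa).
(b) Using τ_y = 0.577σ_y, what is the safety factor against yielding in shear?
(a) For a solid circular shaft, τ_max = T·r/J with J = π·r^4/2, i.e. τ_max = 2·T / (π·r^3). Convert r = 19 mm = 0.019 m.
  τ_max = (2 × 1306) / (π × 0.019^3) = 1.212 × 10⁸ Pa = 121.2 MPa
(b) τ_y = 0.577 × 250 = 144.25 MPa
  SF = τ_y/τ_max = 144.25 / 121.2 = 1.19
Final answer: (a) τ_max = 121.2 MPa, (b) SF = 1.19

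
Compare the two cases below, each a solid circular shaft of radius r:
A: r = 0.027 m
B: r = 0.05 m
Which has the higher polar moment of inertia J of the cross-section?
Model: a solid circular shaft of radius r, so J = (π·r^4) / 2 (SI units).
  A: J = (π × 0.027^4) / 2 = 8.348 × 10⁻⁷ m⁴
  B: J = (π × 0.05^4) / 2 = 9.817 × 10⁻⁶ m⁴
9.817 × 10⁻⁶ m⁴ > 8.348 × 10⁻⁷ m⁴, so B is larger.
Final answer: B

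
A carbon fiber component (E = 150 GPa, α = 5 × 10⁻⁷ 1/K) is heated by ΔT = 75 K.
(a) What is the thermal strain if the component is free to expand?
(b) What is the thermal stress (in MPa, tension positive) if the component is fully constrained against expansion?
(a) Free thermal strain ε_th = α·ΔT = (5 × 10⁻⁷) × 75 = 3.75 × 10⁻⁵
(b) Fully constrained, the expansion is suppressed, so σ = -E·α·ΔT. Convert E = 150 GPa = 1.5 × 10¹¹ Pa.
  σ = -(1.5 × 10¹¹) × (5 × 10⁻⁷) × 75 = -5.625 × 10⁶ Pa = -5.625 MPa (compressive)
Final answer: (a) ε_th = 3.75 × 10⁻⁵, (b) σ = -5.625 MPa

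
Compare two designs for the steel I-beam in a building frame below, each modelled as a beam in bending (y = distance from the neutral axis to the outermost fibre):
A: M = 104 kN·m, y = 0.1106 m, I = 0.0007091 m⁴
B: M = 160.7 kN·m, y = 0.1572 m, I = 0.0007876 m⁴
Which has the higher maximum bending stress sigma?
Model: a beam in bending (y = distance from the neutral axis to the outermost fibre), so sigma = (M·y) / I (SI units).
  A: sigma = (104000 × 0.1106) / 0.0007091 = 1.622 × 10⁷ Pa = 16.22 MPa
  B: sigma = (160700 × 0.1572) / 0.0007876 = 3.207 × 10⁷ Pa = 32.07 MPa
32.07 MPa > 16.22 MPa, so B is larger.
Final answer: B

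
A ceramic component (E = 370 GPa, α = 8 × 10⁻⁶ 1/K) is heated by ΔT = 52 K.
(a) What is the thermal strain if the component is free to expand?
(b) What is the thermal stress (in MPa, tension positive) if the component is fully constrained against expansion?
(a) Free thermal strain ε_th = α·ΔT = (8 × 10⁻⁶) × 52 = 0.000416
(b) Fully constrained, the expansion is suppressed, so σ = -E·α·ΔT. Convert E = 370 GPa = 3.7 × 10¹¹ Pa.
  σ = -(3.7 × 10¹¹) × (8 × 10⁻⁶) × 52 = -1.539 × 10⁸ Pa = -153.9 MPa (compressive)
Final answer: (a) ε_th = 0.000416, (b) σ = -153.9 MPa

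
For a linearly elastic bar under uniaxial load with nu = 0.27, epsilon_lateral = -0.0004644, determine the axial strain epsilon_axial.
Model: a linearly elastic bar under uniaxial load, so epsilon_lateral = -nu·epsilon_axial.
Solve for epsilon_axial: epsilon_axial = -epsilon_lateral / nu.
Substitute:
  epsilon_axial = -(-0.0004644) / 0.27
  epsilon_axial = 0.00172
Final answer: epsilon_axial = 0.00172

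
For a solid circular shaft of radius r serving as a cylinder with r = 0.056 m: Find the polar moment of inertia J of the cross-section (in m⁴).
Model: a solid circular shaft of radius r, so J = (π·r^4) / 2.
Substitute:
  J = (π × 0.056^4) / 2
  J = 1.545 × 10⁻⁵ m⁴
Final answer: J = 1.545 × 10⁻⁵ m⁴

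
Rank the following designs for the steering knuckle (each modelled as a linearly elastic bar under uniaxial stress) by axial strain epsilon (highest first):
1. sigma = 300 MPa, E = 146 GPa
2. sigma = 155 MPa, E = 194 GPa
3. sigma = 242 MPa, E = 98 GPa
Model: a linearly elastic bar under uniaxial stress, so epsilon = sigma / E (SI units).
  Case 1: epsilon = (3 × 10⁸) / (1.46 × 10¹¹) = 0.002055
  Case 2: epsilon = (1.55 × 10⁸) / (1.94 × 10¹¹) = 0.000799
  Case 3: epsilon = (2.42 × 10⁸) / (9.8 × 10¹⁰) = 0.002469
Ordering: 0.002469 (case 3) > 0.002055 (case 1) > 0.000799 (case 2)
Final answer: 3, 1, 2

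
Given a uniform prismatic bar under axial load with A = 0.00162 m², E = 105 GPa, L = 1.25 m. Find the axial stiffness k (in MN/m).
Model: a uniform prismatic bar under axial load, so k = (A·E) / L.
Convert to SI units:
  E = 105 GPa = 1.05 × 10¹¹ Pa
Substitute:
  k = (0.00162 × (1.05 × 10¹¹)) / 1.25
  k = 1.361 × 10⁸ N/m
Convert: k = 1.361 × 10⁸ N/m = 136.1 MN/m
Final answer: k = 136.1 MN/m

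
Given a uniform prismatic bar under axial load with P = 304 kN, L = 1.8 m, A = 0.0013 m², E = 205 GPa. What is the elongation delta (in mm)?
Model: a uniform prismatic bar under axial load, so delta = (P·L) / (A·E).
Convert to SI units:
  P = 304 kN = 304000 N
  E = 205 GPa = 2.05 × 10¹¹ Pa
Substitute:
  delta = (304000 × 1.8) / (0.0013 × (2.05 × 10¹¹))
  delta = 0.002053 m
Convert: delta = 0.002053 m = 2.053 mm
Final answer: delta = 2.053 mm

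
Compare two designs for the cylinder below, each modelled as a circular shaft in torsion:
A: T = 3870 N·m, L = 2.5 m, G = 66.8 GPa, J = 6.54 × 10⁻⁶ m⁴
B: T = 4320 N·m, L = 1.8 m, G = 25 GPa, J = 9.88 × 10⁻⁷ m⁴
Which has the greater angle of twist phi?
Model: a circular shaft in torsion, so phi = (T·L) / (G·J) (SI units).
  A: phi = (3870 × 2.5) / ((6.68 × 10¹⁰) × (6.54 × 10⁻⁶)) = 0.02215 rad = 1.269°
  B: phi = (4320 × 1.8) / ((2.5 × 10¹⁰) × (9.88 × 10⁻⁷)) = 0.3148 rad = 18.04°
18.04° > 1.269°, so B is larger.
Final answer: B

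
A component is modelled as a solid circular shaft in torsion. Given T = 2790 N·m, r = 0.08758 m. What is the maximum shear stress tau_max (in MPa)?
Model: a solid circular shaft in torsion, so tau_max = (2·T) / (π·r^3).
Substitute:
  tau_max = (2 × 2790) / (π × 0.08758^3)
  tau_max = 2.644 × 10⁶ Pa
Convert: tau_max = 2.644 × 10⁶ Pa = 2.644 MPa
Final answer: tau_max = 2.644 MPa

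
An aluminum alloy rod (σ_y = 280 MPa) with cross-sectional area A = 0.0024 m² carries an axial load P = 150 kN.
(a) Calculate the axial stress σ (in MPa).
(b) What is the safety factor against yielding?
(a) Axial stress σ = P/A. Convert P = 150 kN = 150000 N.
  σ = 150000 / 0.0024 = 6.25 × 10⁷ Pa = 62.5 MPa
(b) Safety factor SF = σ_y/σ = 280 / 62.5 = 4.48
Final answer: (a) σ = 62.5 MPa, (b) SF = 4.48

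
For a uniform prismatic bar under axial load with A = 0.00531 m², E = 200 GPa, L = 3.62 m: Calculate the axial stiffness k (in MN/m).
Model: a uniform prismatic bar under axial load, so k = (A·E) / L.
Convert to SI units:
  E = 200 GPa = 2 × 10¹¹ Pa
Substitute:
  k = (0.00531 × (2 × 10¹¹)) / 3.62
  k = 2.934 × 10⁸ N/m
Convert: k = 2.934 × 10⁸ N/m = 293.4 MN/m
Final answer: k = 293.4 MN/m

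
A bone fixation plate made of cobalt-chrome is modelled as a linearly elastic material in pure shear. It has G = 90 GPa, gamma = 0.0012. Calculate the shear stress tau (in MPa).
Model: a linearly elastic material in pure shear, so tau = G·gamma.
Convert to SI units:
  G = 90 GPa = 9 × 10¹⁰ Pa
Substitute:
  tau = (9 × 10¹⁰) × 0.0012
  tau = 1.08 × 10⁸ Pa
Convert: tau = 1.08 × 10⁸ Pa = 108 MPa
Final answer: tau = 108 MPa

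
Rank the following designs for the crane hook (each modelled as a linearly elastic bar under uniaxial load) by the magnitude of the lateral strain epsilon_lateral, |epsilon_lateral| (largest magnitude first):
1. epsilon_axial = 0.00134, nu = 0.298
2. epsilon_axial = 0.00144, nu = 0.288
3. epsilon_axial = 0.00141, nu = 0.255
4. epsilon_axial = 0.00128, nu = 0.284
Model: a linearly elastic bar under uniaxial load, so epsilon_lateral = -nu·epsilon_axial (SI units).
  Case 1: epsilon_lateral = -(0.298 × 0.00134) = -0.0003993
  Case 2: epsilon_lateral = -(0.288 × 0.00144) = -0.0004147
  Case 3: epsilon_lateral = -(0.255 × 0.00141) = -0.0003595
  Case 4: epsilon_lateral = -(0.284 × 0.00128) = -0.0003635
Ordering by |epsilon_lateral|: 0.0004147 (case 2) > 0.0003993 (case 1) > 0.0003635 (case 4) > 0.0003595 (case 3)
Final answer: 2, 1, 4, 3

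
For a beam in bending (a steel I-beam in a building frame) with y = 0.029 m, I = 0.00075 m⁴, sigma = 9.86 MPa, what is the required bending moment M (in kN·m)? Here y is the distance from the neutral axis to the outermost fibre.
Model: a beam in bending, so sigma = (M·y) / I.
Solve for M: M = (sigma·I) / y.
Convert to SI units:
  sigma = 9.86 MPa = 9.86 × 10⁶ Pa
Substitute:
  M = ((9.86 × 10⁶) × 0.00075) / 0.029
  M = 255000 N·m
Convert: M = 255000 N·m = 255 kN·m
Final answer: M = 255 kN·m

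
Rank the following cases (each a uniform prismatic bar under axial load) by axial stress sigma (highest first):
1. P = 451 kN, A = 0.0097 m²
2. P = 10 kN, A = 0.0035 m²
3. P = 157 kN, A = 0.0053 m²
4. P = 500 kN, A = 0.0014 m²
Model: a uniform prismatic bar under axial load, so sigma = P / A (SI units).
  Case 1: sigma = 451000 / 0.0097 = 4.649 × 10⁷ Pa = 46.49 MPa
  Case 2: sigma = 10000 / 0.0035 = 2.857 × 10⁶ Pa = 2.857 MPa
  Case 3: sigma = 157000 / 0.0053 = 2.962 × 10⁷ Pa = 29.62 MPa
  Case 4: sigma = 500000 / 0.0014 = 3.571 × 10⁸ Pa = 357.1 MPa
Ordering: 357.1 MPa (case 4) > 46.49 MPa (case 1) > 29.62 MPa (case 3) > 2.857 MPa (case 2)
Final answer: 4, 1, 3, 2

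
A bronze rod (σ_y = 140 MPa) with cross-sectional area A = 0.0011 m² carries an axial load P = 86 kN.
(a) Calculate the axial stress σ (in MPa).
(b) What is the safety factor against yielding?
(a) Axial stress σ = P/A. Convert P = 86 kN = 86000 N.
  σ = 86000 / 0.0011 = 7.818 × 10⁷ Pa = 78.18 MPa
(b) Safety factor SF = σ_y/σ = 140 / 78.18 = 1.791
Final answer: (a) σ = 78.18 MPa, (b) SF = 1.791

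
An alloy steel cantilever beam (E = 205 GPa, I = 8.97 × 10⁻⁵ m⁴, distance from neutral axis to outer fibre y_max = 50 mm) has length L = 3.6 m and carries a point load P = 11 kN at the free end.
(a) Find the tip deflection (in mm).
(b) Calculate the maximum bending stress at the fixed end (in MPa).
(a) Tip deflection of a cantilever with an end point load: δ = P·L^3 / (3·E·I). Convert P = 11 kN = 11000 N, E = 205 GPa = 2.05 × 10¹¹ Pa.
  δ = (11000 × 3.6^3) / (3 × (2.05 × 10¹¹) × (8.97 × 10⁻⁵)) = 0.009303 m = 9.303 mm
(b) Maximum bending moment at the fixed end: M = P·L = 11000 × 3.6 = 39600 N·m. Convert y_max = 50 mm = 0.05 m.
  σ = M·y_max / I = (39600 × 0.05) / (8.97 × 10⁻⁵) = 2.207 × 10⁷ Pa = 22.07 MPa
Final answer: (a) δ = 9.303 mm, (b) σ = 22.07 MPa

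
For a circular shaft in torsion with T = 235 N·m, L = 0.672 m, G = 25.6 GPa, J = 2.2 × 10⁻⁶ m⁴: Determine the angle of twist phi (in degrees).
Model: a circular shaft in torsion, so phi = (T·L) / (G·J).
Convert to SI units:
  G = 25.6 GPa = 2.56 × 10¹⁰ Pa
Substitute:
  phi = (235 × 0.672) / ((2.56 × 10¹⁰) × (2.2 × 10⁻⁶))
  phi = 0.002804 rad
Convert to degrees: phi = 0.002804 × 180/π = 0.1607°
Final answer: phi = 0.1607°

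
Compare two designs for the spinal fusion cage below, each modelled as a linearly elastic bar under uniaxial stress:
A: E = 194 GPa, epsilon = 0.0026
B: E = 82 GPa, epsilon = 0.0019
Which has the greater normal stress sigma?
Model: a linearly elastic bar under uniaxial stress, so sigma = E·epsilon (SI units).
  A: sigma = (1.94 × 10¹¹) × 0.0026 = 5.044 × 10⁸ Pa = 504.4 MPa
  B: sigma = (8.2 × 10¹⁰) × 0.0019 = 1.558 × 10⁸ Pa = 155.8 MPa
504.4 MPa > 155.8 MPa, so A is larger.
Final answer: A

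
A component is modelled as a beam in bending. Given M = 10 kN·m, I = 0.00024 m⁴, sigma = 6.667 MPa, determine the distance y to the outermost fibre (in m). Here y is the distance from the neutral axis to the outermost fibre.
Model: a beam in bending, so sigma = (M·y) / I.
Solve for y: y = (sigma·I) / M.
Convert to SI units:
  M = 10 kN·m = 10000 N·m
  sigma = 6.667 MPa = 6.667 × 10⁶ Pa
Substitute:
  y = ((6.667 × 10⁶) × 0.00024) / 10000
  y = 0.16 m
Final answer: y = 0.16 m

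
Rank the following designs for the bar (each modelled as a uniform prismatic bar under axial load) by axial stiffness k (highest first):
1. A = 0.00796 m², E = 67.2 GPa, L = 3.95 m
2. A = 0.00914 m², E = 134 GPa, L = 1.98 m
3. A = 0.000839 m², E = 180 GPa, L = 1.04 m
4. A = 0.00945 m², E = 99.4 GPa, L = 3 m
Model: a uniform prismatic bar under axial load, so k = (A·E) / L (SI units).
  Case 1: k = (0.00796 × (6.72 × 10¹⁰)) / 3.95 = 1.354 × 10⁸ N/m = 135.4 MN/m
  Case 2: k = (0.00914 × (1.34 × 10¹¹)) / 1.98 = 6.186 × 10⁸ N/m = 618.6 MN/m
  Case 3: k = (0.000839 × (1.8 × 10¹¹)) / 1.04 = 1.452 × 10⁸ N/m = 145.2 MN/m
  Case 4: k = (0.00945 × (9.94 × 10¹⁰)) / 3 = 3.131 × 10⁸ N/m = 313.1 MN/m
Ordering: 618.6 MN/m (case 2) > 313.1 MN/m (case 4) > 145.2 MN/m (case 3) > 135.4 MN/m (case 1)
Final answer: 2, 4, 3, 1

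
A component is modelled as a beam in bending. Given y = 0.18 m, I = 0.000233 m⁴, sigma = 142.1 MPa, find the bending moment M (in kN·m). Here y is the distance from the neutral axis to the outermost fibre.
Model: a beam in bending, so sigma = (M·y) / I.
Solve for M: M = (sigma·I) / y.
Convert to SI units:
  sigma = 142.1 MPa = 1.421 × 10⁸ Pa
Substitute:
  M = ((1.421 × 10⁸) × 0.000233) / 0.18
  M = 183900 N·m
Convert: M = 183900 N·m = 183.9 kN·m
Final answer: M = 183.9 kN·m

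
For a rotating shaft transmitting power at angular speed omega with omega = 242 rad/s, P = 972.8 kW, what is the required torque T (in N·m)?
Model: a rotating shaft transmitting power at angular speed omega, so P = T·omega.
Solve for T: T = P / omega.
Convert to SI units:
  P = 972.8 kW = 972800 W
Substitute:
  T = 972800 / 242
  T = 4020 N·m
Final answer: T = 4020 N·m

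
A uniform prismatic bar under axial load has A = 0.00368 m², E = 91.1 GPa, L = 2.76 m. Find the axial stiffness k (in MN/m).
Model: a uniform prismatic bar under axial load, so k = (A·E) / L.
Convert to SI units:
  E = 91.1 GPa = 9.11 × 10¹⁰ Pa
Substitute:
  k = (0.00368 × (9.11 × 10¹⁰)) / 2.76
  k = 1.215 × 10⁸ N/m
Convert: k = 1.215 × 10⁸ N/m = 121.5 MN/m
Final answer: k = 121.5 MN/m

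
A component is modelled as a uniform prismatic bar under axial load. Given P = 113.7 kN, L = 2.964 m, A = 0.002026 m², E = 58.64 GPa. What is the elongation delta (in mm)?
Model: a uniform prismatic bar under axial load, so delta = (P·L) / (A·E).
Convert to SI units:
  P = 113.7 kN = 113700 N
  E = 58.64 GPa = 5.864 × 10¹⁰ Pa
Substitute:
  delta = (113700 × 2.964) / (0.002026 × (5.864 × 10¹⁰))
  delta = 0.002837 m
Convert: delta = 0.002837 m = 2.837 mm
Final answer: delta = 2.837 mm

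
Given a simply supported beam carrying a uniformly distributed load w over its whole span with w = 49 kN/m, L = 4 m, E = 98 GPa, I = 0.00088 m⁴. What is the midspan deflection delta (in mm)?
Model: a simply supported beam carrying a uniformly distributed load w over its whole span, so delta = (5·w·L^4) / (384·E·I).
Convert to SI units:
  w = 49 kN/m = 49000 N/m
  E = 98 GPa = 9.8 × 10¹⁰ Pa
Substitute:
  delta = (5 × 49000 × 4^4) / (384 × (9.8 × 10¹⁰) × 0.00088)
  delta = 0.001894 m
Convert: delta = 0.001894 m = 1.894 mm
Final answer: delta = 1.894 mm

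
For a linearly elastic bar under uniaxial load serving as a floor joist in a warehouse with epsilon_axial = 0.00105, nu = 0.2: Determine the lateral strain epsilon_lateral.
Model: a linearly elastic bar under uniaxial load, so epsilon_lateral = -nu·epsilon_axial.
Substitute:
  epsilon_lateral = -(0.2 × 0.00105)
  epsilon_lateral = -0.00021
Final answer: epsilon_lateral = -0.00021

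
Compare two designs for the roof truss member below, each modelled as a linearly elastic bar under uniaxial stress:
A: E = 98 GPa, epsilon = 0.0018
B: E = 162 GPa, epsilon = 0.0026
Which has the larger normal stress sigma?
Model: a linearly elastic bar under uniaxial stress, so sigma = E·epsilon (SI units).
  A: sigma = (9.8 × 10¹⁰) × 0.0018 = 1.764 × 10⁸ Pa = 176.4 MPa
  B: sigma = (1.62 × 10¹¹) × 0.0026 = 4.212 × 10⁸ Pa = 421.2 MPa
421.2 MPa > 176.4 MPa, so B is larger.
Final answer: B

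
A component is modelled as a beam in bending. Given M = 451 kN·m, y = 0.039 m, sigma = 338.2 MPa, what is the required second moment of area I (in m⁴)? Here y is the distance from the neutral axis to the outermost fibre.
Model: a beam in bending, so sigma = (M·y) / I.
Solve for I: I = (M·y) / sigma.
Convert to SI units:
  M = 451 kN·m = 451000 N·m
  sigma = 338.2 MPa = 3.382 × 10⁸ Pa
Substitute:
  I = (451000 × 0.039) / (3.382 × 10⁸)
  I = 5.201 × 10⁻⁵ m⁴
Final answer: I = 5.201 × 10⁻⁵ m⁴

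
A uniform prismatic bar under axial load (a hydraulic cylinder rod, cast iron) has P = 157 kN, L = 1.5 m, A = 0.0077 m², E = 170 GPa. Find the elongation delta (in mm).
Model: a uniform prismatic bar under axial load, so delta = (P·L) / (A·E).
Convert to SI units:
  P = 157 kN = 157000 N
  E = 170 GPa = 1.7 × 10¹¹ Pa
Substitute:
  delta = (157000 × 1.5) / (0.0077 × (1.7 × 10¹¹))
  delta = 0.0001799 m
Convert: delta = 0.0001799 m = 0.1799 mm
Final answer: delta = 0.1799 mm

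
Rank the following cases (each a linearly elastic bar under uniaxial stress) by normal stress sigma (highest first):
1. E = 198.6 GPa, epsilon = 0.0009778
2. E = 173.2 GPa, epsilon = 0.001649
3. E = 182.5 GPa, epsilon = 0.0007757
Model: a linearly elastic bar under uniaxial stress, so sigma = E·epsilon (SI units).
  Case 1: sigma = (1.986 × 10¹¹) × 0.0009778 = 1.942 × 10⁸ Pa = 194.2 MPa
  Case 2: sigma = (1.732 × 10¹¹) × 0.001649 = 2.856 × 10⁸ Pa = 285.6 MPa
  Case 3: sigma = (1.825 × 10¹¹) × 0.0007757 = 1.416 × 10⁸ Pa = 141.6 MPa
Ordering: 285.6 MPa (case 2) > 194.2 MPa (case 1) > 141.6 MPa (case 3)
Final answer: 2, 1, 3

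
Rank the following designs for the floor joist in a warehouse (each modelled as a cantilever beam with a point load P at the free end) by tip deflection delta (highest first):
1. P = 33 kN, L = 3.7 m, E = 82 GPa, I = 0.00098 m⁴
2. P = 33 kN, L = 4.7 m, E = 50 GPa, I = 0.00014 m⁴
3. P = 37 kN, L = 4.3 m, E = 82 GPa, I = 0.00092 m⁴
Model: a cantilever beam with a point load P at the free end, so delta = (P·L^3) / (3·E·I) (SI units).
  Case 1: delta = (33000 × 3.7^3) / (3 × (8.2 × 10¹⁰) × 0.00098) = 0.006934 m = 6.934 mm
  Case 2: delta = (33000 × 4.7^3) / (3 × (5 × 10¹⁰) × 0.00014) = 0.1632 m = 163.2 mm
  Case 3: delta = (37000 × 4.3^3) / (3 × (8.2 × 10¹⁰) × 0.00092) = 0.013 m = 13 mm
Ordering: 163.2 mm (case 2) > 13 mm (case 3) > 6.934 mm (case 1)
Final answer: 2, 3, 1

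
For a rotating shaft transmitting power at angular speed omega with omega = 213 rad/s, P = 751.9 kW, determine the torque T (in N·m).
Model: a rotating shaft transmitting power at angular speed omega, so P = T·omega.
Solve for T: T = P / omega.
Convert to SI units:
  P = 751.9 kW = 751900 W
Substitute:
  T = 751900 / 213
  T = 3530 N·m
Final answer: T = 3530 N·m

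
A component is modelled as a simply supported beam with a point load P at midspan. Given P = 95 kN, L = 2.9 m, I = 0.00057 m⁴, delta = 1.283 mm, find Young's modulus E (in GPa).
Model: a simply supported beam with a point load P at midspan, so delta = (P·L^3) / (48·E·I).
Solve for E: E = (P·L^3) / (48·delta·I).
Convert to SI units:
  P = 95 kN = 95000 N
  delta = 1.283 mm = 0.001283 m
Substitute:
  E = (95000 × 2.9^3) / (48 × 0.001283 × 0.00057)
  E = 6.6 × 10¹⁰ Pa
Convert: E = 6.6 × 10¹⁰ Pa = 66 GPa
Final answer: E = 66 GPa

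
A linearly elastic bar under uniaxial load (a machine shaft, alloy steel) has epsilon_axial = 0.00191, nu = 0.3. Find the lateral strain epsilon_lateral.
Model: a linearly elastic bar under uniaxial load, so epsilon_lateral = -nu·epsilon_axial.
Substitute:
  epsilon_lateral = -(0.3 × 0.00191)
  epsilon_lateral = -0.000573
Final answer: epsilon_lateral = -0.000573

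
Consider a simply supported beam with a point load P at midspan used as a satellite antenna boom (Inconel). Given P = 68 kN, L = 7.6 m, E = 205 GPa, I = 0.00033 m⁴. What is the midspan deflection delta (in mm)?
Model: a simply supported beam with a point load P at midspan, so delta = (P·L^3) / (48·E·I).
Convert to SI units:
  P = 68 kN = 68000 N
  E = 205 GPa = 2.05 × 10¹¹ Pa
Substitute:
  delta = (68000 × 7.6^3) / (48 × (2.05 × 10¹¹) × 0.00033)
  delta = 0.009193 m
Convert: delta = 0.009193 m = 9.193 mm
Final answer: delta = 9.193 mm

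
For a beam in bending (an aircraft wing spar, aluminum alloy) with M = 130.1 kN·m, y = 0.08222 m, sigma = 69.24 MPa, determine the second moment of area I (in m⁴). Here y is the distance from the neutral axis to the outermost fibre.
Model: a beam in bending, so sigma = (M·y) / I.
Solve for I: I = (M·y) / sigma.
Convert to SI units:
  M = 130.1 kN·m = 130100 N·m
  sigma = 69.24 MPa = 6.924 × 10⁷ Pa
Substitute:
  I = (130100 × 0.08222) / (6.924 × 10⁷)
  I = 0.0001545 m⁴
Final answer: I = 0.0001545 m⁴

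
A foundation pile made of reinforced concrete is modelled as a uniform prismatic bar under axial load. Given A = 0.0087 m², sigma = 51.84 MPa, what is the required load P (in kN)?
Model: a uniform prismatic bar under axial load, so sigma = P / A.
Solve for P: P = sigma·A.
Convert to SI units:
  sigma = 51.84 MPa = 5.184 × 10⁷ Pa
Substitute:
  P = (5.184 × 10⁷) × 0.0087
  P = 451000 N
Convert: P = 451000 N = 451 kN
Final answer: P = 451 kN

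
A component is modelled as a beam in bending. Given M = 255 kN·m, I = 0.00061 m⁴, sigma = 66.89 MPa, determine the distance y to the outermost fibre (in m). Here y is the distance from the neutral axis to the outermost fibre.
Model: a beam in bending, so sigma = (M·y) / I.
Solve for y: y = (sigma·I) / M.
Convert to SI units:
  M = 255 kN·m = 255000 N·m
  sigma = 66.89 MPa = 6.689 × 10⁷ Pa
Substitute:
  y = ((6.689 × 10⁷) × 0.00061) / 255000
  y = 0.16 m
Final answer: y = 0.16 m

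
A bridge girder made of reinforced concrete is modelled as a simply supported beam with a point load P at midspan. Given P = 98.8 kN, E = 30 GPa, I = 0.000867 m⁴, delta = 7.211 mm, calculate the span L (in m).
Model: a simply supported beam with a point load P at midspan, so delta = (P·L^3) / (48·E·I).
Solve for L: L = ((48·delta·E·I) / P)^(1/3).
Convert to SI units:
  P = 98.8 kN = 98800 N
  E = 30 GPa = 3 × 10¹⁰ Pa
  delta = 7.211 mm = 0.007211 m
Substitute:
  L = ((48 × 0.007211 × (3 × 10¹⁰) × 0.000867) / 98800)^(1/3)
  L = 4.5 m
Final answer: L = 4.5 m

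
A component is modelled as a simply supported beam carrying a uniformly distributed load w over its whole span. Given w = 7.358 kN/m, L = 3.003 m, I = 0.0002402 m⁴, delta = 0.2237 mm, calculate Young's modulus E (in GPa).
Model: a simply supported beam carrying a uniformly distributed load w over its whole span, so delta = (5·w·L^4) / (384·E·I).
Solve for E: E = (5·w·L^4) / (384·delta·I).
Convert to SI units:
  w = 7.358 kN/m = 7358 N/m
  delta = 0.2237 mm = 0.0002237 m
Substitute:
  E = (5 × 7358 × 3.003^4) / (384 × 0.0002237 × 0.0002402)
  E = 1.45 × 10¹¹ Pa
Convert: E = 1.45 × 10¹¹ Pa = 145 GPa
Final answer: E = 145 GPa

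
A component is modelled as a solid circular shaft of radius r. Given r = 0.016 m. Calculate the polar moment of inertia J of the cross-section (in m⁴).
Model: a solid circular shaft of radius r, so J = (π·r^4) / 2.
Substitute:
  J = (π × 0.016^4) / 2
  J = 1.029 × 10⁻⁷ m⁴
Final answer: J = 1.029 × 10⁻⁷ m⁴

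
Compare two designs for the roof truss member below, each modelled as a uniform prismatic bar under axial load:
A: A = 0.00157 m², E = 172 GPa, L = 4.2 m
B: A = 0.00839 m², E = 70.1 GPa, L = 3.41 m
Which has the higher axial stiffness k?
Model: a uniform prismatic bar under axial load, so k = (A·E) / L (SI units).
  A: k = (0.00157 × (1.72 × 10¹¹)) / 4.2 = 6.43 × 10⁷ N/m = 64.3 MN/m
  B: k = (0.00839 × (7.01 × 10¹⁰)) / 3.41 = 1.725 × 10⁸ N/m = 172.5 MN/m
172.5 MN/m > 64.3 MN/m, so B is larger.
Final answer: B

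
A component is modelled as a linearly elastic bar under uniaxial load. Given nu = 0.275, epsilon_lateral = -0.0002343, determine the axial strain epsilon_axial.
Model: a linearly elastic bar under uniaxial load, so epsilon_lateral = -nu·epsilon_axial.
Solve for epsilon_axial: epsilon_axial = -epsilon_lateral / nu.
Substitute:
  epsilon_axial = -(-0.0002343) / 0.275
  epsilon_axial = 0.000852
Final answer: epsilon_axial = 0.000852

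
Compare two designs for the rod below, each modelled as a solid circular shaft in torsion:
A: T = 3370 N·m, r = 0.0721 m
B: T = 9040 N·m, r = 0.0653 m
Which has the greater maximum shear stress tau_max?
Model: a solid circular shaft in torsion, so tau_max = (2·T) / (π·r^3) (SI units).
  A: tau_max = (2 × 3370) / (π × 0.0721^3) = 5.724 × 10⁶ Pa = 5.724 MPa
  B: tau_max = (2 × 9040) / (π × 0.0653^3) = 2.067 × 10⁷ Pa = 20.67 MPa
20.67 MPa > 5.724 MPa, so B is larger.
Final answer: B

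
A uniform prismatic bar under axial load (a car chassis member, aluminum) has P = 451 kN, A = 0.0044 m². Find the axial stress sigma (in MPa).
Model: a uniform prismatic bar under axial load, so sigma = P / A.
Convert to SI units:
  P = 451 kN = 451000 N
Substitute:
  sigma = 451000 / 0.0044
  sigma = 1.025 × 10⁸ Pa
Convert: sigma = 1.025 × 10⁸ Pa = 102.5 MPa
Final answer: sigma = 102.5 MPa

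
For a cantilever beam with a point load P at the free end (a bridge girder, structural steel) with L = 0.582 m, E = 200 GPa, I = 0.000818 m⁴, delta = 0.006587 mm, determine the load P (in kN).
Model: a cantilever beam with a point load P at the free end, so delta = (P·L^3) / (3·E·I).
Solve for P: P = (3·delta·E·I) / L^3.
Convert to SI units:
  E = 200 GPa = 2 × 10¹¹ Pa
  delta = 0.006587 mm = 6.587 × 10⁻⁶ m
Substitute:
  P = (3 × (6.587 × 10⁻⁶) × (2 × 10¹¹) × 0.000818) / 0.582^3
  P = 16400 N
Convert: P = 16400 N = 16.4 kN
Final answer: P = 16.4 kN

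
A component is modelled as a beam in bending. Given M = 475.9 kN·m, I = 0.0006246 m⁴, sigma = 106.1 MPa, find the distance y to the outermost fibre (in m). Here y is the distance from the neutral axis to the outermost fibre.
Model: a beam in bending, so sigma = (M·y) / I.
Solve for y: y = (sigma·I) / M.
Convert to SI units:
  M = 475.9 kN·m = 475900 N·m
  sigma = 106.1 MPa = 1.061 × 10⁸ Pa
Substitute:
  y = ((1.061 × 10⁸) × 0.0006246) / 475900
  y = 0.1393 m
Final answer: y = 0.1393 m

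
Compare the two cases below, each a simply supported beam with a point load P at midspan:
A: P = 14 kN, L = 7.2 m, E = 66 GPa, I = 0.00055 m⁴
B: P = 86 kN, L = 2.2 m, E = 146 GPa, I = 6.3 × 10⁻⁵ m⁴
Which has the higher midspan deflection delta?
Model: a simply supported beam with a point load P at midspan, so delta = (P·L^3) / (48·E·I) (SI units).
  A: delta = (14000 × 7.2^3) / (48 × (6.6 × 10¹⁰) × 0.00055) = 0.002999 m = 2.999 mm
  B: delta = (86000 × 2.2^3) / (48 × (1.46 × 10¹¹) × (6.3 × 10⁻⁵)) = 0.002074 m = 2.074 mm
2.999 mm > 2.074 mm, so A is larger.
Final answer: A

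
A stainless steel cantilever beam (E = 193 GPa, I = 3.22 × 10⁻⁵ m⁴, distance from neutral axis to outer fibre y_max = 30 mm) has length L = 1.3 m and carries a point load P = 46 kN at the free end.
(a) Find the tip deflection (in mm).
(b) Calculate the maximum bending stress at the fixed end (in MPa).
(a) Tip deflection of a cantilever with an end point load: δ = P·L^3 / (3·E·I). Convert P = 46 kN = 46000 N, E = 193 GPa = 1.93 × 10¹¹ Pa.
  δ = (46000 × 1.3^3) / (3 × (1.93 × 10¹¹) × (3.22 × 10⁻⁵)) = 0.005421 m = 5.421 mm
(b) Maximum bending moment at the fixed end: M = P·L = 46000 × 1.3 = 59800 N·m. Convert y_max = 30 mm = 0.03 m.
  σ = M·y_max / I = (59800 × 0.03) / (3.22 × 10⁻⁵) = 5.571 × 10⁷ Pa = 55.71 MPa
Final answer: (a) δ = 5.421 mm, (b) σ = 55.71 MPa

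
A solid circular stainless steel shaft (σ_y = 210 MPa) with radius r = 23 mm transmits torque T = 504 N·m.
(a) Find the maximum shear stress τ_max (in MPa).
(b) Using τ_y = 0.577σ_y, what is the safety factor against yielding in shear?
(a) For a solid circular shaft, τ_max = T·r/J with J = π·r^4/2, i.e. τ_max = 2·T / (π·r^3). Convert r = 23 mm = 0.023 m.
  τ_max = (2 × 504) / (π × 0.023^3) = 2.637 × 10⁷ Pa = 26.37 MPa
(b) τ_y = 0.577 × 210 = 121.17 MPa
  SF = τ_y/τ_max = 121.17 / 26.37 = 4.595
Final answer: (a) τ_max = 26.37 MPa, (b) SF = 4.595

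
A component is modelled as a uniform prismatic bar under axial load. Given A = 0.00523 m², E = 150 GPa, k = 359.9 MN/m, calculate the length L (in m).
Model: a uniform prismatic bar under axial load, so k = (A·E) / L.
Solve for L: L = (A·E) / k.
Convert to SI units:
  E = 150 GPa = 1.5 × 10¹¹ Pa
  k = 359.9 MN/m = 3.599 × 10⁸ N/m
Substitute:
  L = (0.00523 × (1.5 × 10¹¹)) / (3.599 × 10⁸)
  L = 2.18 m
Final answer: L = 2.18 m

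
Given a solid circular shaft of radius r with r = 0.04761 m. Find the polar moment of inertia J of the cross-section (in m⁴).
Model: a solid circular shaft of radius r, so J = (π·r^4) / 2.
Substitute:
  J = (π × 0.04761^4) / 2
  J = 8.071 × 10⁻⁶ m⁴
Final answer: J = 8.071 × 10⁻⁶ m⁴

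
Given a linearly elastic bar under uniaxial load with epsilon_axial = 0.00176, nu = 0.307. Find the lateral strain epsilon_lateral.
Model: a linearly elastic bar under uniaxial load, so epsilon_lateral = -nu·epsilon_axial.
Substitute:
  epsilon_lateral = -(0.307 × 0.00176)
  epsilon_lateral = -0.0005403
Final answer: epsilon_lateral = -0.0005403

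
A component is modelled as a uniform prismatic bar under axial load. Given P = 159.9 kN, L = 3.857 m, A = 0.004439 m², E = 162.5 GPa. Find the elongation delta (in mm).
Model: a uniform prismatic bar under axial load, so delta = (P·L) / (A·E).
Convert to SI units:
  P = 159.9 kN = 159900 N
  E = 162.5 GPa = 1.625 × 10¹¹ Pa
Substitute:
  delta = (159900 × 3.857) / (0.004439 × (1.625 × 10¹¹))
  delta = 0.000855 m
Convert: delta = 0.000855 m = 0.855 mm
Final answer: delta = 0.855 mm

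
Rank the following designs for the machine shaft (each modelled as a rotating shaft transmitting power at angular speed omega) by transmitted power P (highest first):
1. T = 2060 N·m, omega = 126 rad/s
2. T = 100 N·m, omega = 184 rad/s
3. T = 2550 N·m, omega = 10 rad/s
Model: a rotating shaft transmitting power at angular speed omega, so P = T·omega (SI units).
  Case 1: P = 2060 × 126 = 259600 W = 259.6 kW
  Case 2: P = 100 × 184 = 18400 W = 18.4 kW
  Case 3: P = 2550 × 10 = 25500 W = 25.5 kW
Ordering: 259.6 kW (case 1) > 25.5 kW (case 3) > 18.4 kW (case 2)
Final answer: 1, 3, 2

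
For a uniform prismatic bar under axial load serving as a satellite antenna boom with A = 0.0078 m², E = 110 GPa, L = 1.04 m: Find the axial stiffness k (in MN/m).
Model: a uniform prismatic bar under axial load, so k = (A·E) / L.
Convert to SI units:
  E = 110 GPa = 1.1 × 10¹¹ Pa
Substitute:
  k = (0.0078 × (1.1 × 10¹¹)) / 1.04
  k = 8.25 × 10⁸ N/m
Convert: k = 8.25 × 10⁸ N/m = 825 MN/m
Final answer: k = 825 MN/m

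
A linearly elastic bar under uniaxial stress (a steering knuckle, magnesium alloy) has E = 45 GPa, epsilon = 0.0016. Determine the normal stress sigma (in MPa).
Model: a linearly elastic bar under uniaxial stress, so sigma = E·epsilon.
Convert to SI units:
  E = 45 GPa = 4.5 × 10¹⁰ Pa
Substitute:
  sigma = (4.5 × 10¹⁰) × 0.0016
  sigma = 7.2 × 10⁷ Pa
Convert: sigma = 7.2 × 10⁷ Pa = 72 MPa
Final answer: sigma = 72 MPa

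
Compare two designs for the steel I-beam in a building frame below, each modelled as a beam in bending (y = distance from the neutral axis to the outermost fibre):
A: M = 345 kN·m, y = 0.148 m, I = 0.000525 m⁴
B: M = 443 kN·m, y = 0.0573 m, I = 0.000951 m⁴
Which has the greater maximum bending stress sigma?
Model: a beam in bending (y = distance from the neutral axis to the outermost fibre), so sigma = (M·y) / I (SI units).
  A: sigma = (345000 × 0.148) / 0.000525 = 9.726 × 10⁷ Pa = 97.26 MPa
  B: sigma = (443000 × 0.0573) / 0.000951 = 2.669 × 10⁷ Pa = 26.69 MPa
97.26 MPa > 26.69 MPa, so A is larger.
Final answer: A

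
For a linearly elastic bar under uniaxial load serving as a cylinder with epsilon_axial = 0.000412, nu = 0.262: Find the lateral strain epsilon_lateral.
Model: a linearly elastic bar under uniaxial load, so epsilon_lateral = -nu·epsilon_axial.
Substitute:
  epsilon_lateral = -(0.262 × 0.000412)
  epsilon_lateral = -0.0001079
Final answer: epsilon_lateral = -0.0001079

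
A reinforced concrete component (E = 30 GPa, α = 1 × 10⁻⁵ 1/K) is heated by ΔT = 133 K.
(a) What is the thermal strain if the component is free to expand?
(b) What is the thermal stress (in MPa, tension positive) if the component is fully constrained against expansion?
(a) Free thermal strain ε_th = α·ΔT = (1 × 10⁻⁵) × 133 = 0.00133
(b) Fully constrained, the expansion is suppressed, so σ = -E·α·ΔT. Convert E = 30 GPa = 3 × 10¹⁰ Pa.
  σ = -(3 × 10¹⁰) × (1 × 10⁻⁵) × 133 = -3.99 × 10⁷ Pa = -39.9 MPa (compressive)
Final answer: (a) ε_th = 0.00133, (b) σ = -39.9 MPa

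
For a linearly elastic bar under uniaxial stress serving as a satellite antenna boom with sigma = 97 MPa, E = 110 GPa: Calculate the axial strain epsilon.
Model: a linearly elastic bar under uniaxial stress, so epsilon = sigma / E.
Convert to SI units:
  sigma = 97 MPa = 9.7 × 10⁷ Pa
  E = 110 GPa = 1.1 × 10¹¹ Pa
Substitute:
  epsilon = (9.7 × 10⁷) / (1.1 × 10¹¹)
  epsilon = 0.0008818
Final answer: epsilon = 0.0008818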